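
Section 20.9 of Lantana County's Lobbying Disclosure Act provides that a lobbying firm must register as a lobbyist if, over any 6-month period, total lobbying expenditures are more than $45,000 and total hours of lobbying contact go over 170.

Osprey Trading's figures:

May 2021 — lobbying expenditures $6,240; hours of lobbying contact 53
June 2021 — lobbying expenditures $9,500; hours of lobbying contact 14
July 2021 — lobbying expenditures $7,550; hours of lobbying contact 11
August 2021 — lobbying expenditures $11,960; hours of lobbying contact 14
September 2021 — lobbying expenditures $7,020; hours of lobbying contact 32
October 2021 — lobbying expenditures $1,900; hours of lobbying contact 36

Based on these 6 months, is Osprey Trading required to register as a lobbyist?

No

Total lobbying expenditures: $6,240 + $9,500 + $7,550 + $11,960 + $7,020 + $1,900 = $44,170 (≤ $45,000).
Total hours of lobbying contact: 53 + 14 + 11 + 14 + 32 + 36 = 160 (≤ 170).
The test is 'and': the rule requires both, and at least one is not exceeded.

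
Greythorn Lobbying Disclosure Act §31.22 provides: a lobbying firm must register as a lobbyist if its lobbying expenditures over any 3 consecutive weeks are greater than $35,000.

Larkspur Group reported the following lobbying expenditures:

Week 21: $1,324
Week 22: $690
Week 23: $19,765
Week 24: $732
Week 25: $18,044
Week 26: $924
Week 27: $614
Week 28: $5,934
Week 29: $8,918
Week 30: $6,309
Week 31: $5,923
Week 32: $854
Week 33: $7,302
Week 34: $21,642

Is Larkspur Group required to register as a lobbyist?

Week 21–Week 23: $1,324 + $690 + $19,765 = $21,779 (under)
Week 22–Week 24: $690 + $19,765 + $732 = $21,187 (under)
Week 23–Week 25: $19,765 + $732 + $18,044 = $38,541 (over)
Week 24–Week 26: $732 + $18,044 + $924 = $19,700 (under)
Week 25–Week 27: $18,044 + $924 + $614 = $19,582 (under)
Week 26–Week 28: $924 + $614 + $5,934 = $7,472 (under)
Week 27–Week 29: $614 + $5,934 + $8,918 = $15,466 (under)
Week 28–Week 30: $5,934 + $8,918 + $6,309 = $21,161 (under)
Week 29–Week 31: $8,918 + $6,309 + $5,923 = $21,150 (under)
Week 30–Week 32: $6,309 + $5,923 + $854 = $13,086 (under)
Week 31–Week 33: $5,923 + $854 + $7,302 = $14,079 (under)
Week 32–Week 34: $854 + $7,302 + $21,642 = $29,798 (under)
At least one window exceeds $35,000.

Yes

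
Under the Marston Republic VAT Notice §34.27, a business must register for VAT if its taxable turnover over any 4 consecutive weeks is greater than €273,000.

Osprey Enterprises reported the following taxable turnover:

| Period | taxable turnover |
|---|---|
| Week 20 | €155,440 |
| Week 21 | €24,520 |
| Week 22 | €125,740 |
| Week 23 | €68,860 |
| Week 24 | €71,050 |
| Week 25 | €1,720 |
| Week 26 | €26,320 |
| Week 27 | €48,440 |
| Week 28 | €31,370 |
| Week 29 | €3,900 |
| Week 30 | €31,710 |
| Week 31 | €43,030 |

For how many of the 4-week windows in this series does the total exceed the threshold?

2

Week 20–Week 23: €155,440 + €24,520 + €125,740 + €68,860 = €374,560 (over)
Week 21–Week 24: €24,520 + €125,740 + €68,860 + €71,050 = €290,170 (over)
Week 22–Week 25: €125,740 + €68,860 + €71,050 + €1,720 = €267,370 (under)
Week 23–Week 26: €68,860 + €71,050 + €1,720 + €26,320 = €167,950 (under)
Week 24–Week 27: €71,050 + €1,720 + €26,320 + €48,440 = €147,530 (under)
Week 25–Week 28: €1,720 + €26,320 + €48,440 + €31,370 = €107,850 (under)
Week 26–Week 29: €26,320 + €48,440 + €31,370 + €3,900 = €110,030 (under)
Week 27–Week 30: €48,440 + €31,370 + €3,900 + €31,710 = €115,420 (under)
Week 28–Week 31: €31,370 + €3,900 + €31,710 + €43,030 = €110,010 (under)
2 windows exceed the threshold.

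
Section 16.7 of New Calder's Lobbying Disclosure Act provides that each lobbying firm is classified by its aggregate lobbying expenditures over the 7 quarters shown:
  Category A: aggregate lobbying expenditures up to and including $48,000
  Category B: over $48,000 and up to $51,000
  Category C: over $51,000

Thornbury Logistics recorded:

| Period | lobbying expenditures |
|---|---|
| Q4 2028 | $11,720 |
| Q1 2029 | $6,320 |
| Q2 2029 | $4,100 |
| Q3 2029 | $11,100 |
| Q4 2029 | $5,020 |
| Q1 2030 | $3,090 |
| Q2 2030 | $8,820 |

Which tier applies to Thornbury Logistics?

Category B

Aggregate lobbying expenditures: $11,720 + $6,320 + $4,100 + $11,100 + $5,020 + $3,090 + $8,820 = $50,170.
$48,000 < $50,170 ≤ $51,000, so Category B applies.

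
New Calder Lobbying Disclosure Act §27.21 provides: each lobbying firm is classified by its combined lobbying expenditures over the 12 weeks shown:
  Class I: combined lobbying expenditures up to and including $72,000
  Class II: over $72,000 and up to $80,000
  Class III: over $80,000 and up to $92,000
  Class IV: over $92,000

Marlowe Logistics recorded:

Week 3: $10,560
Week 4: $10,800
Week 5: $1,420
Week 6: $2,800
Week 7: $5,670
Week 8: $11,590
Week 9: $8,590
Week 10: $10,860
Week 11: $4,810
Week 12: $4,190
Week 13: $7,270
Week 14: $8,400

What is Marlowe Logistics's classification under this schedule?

Class III

Combined lobbying expenditures: $10,560 + $10,800 + $1,420 + $2,800 + $5,670 + $11,590 + $8,590 + $10,860 + $4,810 + $4,190 + $7,270 + $8,400 = $86,960.
$80,000 < $86,960 ≤ $92,000, so Class III applies.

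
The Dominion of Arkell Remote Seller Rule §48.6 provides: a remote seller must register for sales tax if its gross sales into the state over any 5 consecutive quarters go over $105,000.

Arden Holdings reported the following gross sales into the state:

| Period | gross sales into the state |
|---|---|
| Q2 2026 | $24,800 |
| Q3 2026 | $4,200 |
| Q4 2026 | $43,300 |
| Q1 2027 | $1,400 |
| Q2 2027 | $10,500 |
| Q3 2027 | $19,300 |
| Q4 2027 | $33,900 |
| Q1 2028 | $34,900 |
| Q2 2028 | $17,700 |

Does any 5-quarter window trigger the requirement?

Yes

Q2 2026–Q2 2027: $24,800 + $4,200 + $43,300 + $1,400 + $10,500 = $84,200 (under)
Q3 2026–Q3 2027: $4,200 + $43,300 + $1,400 + $10,500 + $19,300 = $78,700 (under)
Q4 2026–Q4 2027: $43,300 + $1,400 + $10,500 + $19,300 + $33,900 = $108,400 (over)
Q1 2027–Q1 2028: $1,400 + $10,500 + $19,300 + $33,900 + $34,900 = $100,000 (under)
Q2 2027–Q2 2028: $10,500 + $19,300 + $33,900 + $34,900 + $17,700 = $116,300 (over)
At least one window exceeds $105,000.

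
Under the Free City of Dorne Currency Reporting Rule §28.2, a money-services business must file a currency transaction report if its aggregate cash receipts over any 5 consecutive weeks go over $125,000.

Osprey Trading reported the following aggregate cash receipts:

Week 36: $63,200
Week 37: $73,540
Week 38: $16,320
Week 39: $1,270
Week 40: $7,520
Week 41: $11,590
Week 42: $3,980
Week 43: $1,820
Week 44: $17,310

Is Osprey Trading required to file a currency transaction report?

Yes

Week 36–Week 40: $63,200 + $73,540 + $16,320 + $1,270 + $7,520 = $161,850 (over)
Week 37–Week 41: $73,540 + $16,320 + $1,270 + $7,520 + $11,590 = $110,240 (under)
Week 38–Week 42: $16,320 + $1,270 + $7,520 + $11,590 + $3,980 = $40,680 (under)
Week 39–Week 43: $1,270 + $7,520 + $11,590 + $3,980 + $1,820 = $26,180 (under)
Week 40–Week 44: $7,520 + $11,590 + $3,980 + $1,820 + $17,310 = $42,220 (under)
At least one window exceeds $125,000.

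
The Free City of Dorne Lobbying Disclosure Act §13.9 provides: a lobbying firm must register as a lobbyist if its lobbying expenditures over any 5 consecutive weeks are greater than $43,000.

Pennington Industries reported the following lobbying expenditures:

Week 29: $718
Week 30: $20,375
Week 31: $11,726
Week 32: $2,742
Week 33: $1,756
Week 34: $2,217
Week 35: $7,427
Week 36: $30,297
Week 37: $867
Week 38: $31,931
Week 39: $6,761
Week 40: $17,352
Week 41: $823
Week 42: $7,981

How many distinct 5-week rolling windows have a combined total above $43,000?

6

Week 29–Week 33: $718 + $20,375 + $11,726 + $2,742 + $1,756 = $37,317 (under)
Week 30–Week 34: $20,375 + $11,726 + $2,742 + $1,756 + $2,217 = $38,816 (under)
Week 31–Week 35: $11,726 + $2,742 + $1,756 + $2,217 + $7,427 = $25,868 (under)
Week 32–Week 36: $2,742 + $1,756 + $2,217 + $7,427 + $30,297 = $44,439 (over)
Week 33–Week 37: $1,756 + $2,217 + $7,427 + $30,297 + $867 = $42,564 (under)
Week 34–Week 38: $2,217 + $7,427 + $30,297 + $867 + $31,931 = $72,739 (over)
Week 35–Week 39: $7,427 + $30,297 + $867 + $31,931 + $6,761 = $77,283 (over)
Week 36–Week 40: $30,297 + $867 + $31,931 + $6,761 + $17,352 = $87,208 (over)
Week 37–Week 41: $867 + $31,931 + $6,761 + $17,352 + $823 = $57,734 (over)
Week 38–Week 42: $31,931 + $6,761 + $17,352 + $823 + $7,981 = $64,848 (over)
6 windows exceed the threshold.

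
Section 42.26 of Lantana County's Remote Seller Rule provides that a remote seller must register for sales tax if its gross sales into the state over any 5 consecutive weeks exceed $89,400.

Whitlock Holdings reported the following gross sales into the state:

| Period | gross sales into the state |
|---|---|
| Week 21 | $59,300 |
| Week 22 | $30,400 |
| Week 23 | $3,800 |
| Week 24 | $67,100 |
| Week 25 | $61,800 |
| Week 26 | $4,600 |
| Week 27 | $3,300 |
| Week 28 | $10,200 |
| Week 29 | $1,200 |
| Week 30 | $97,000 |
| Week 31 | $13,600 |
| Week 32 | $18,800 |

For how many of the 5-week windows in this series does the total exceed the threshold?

Week 21–Week 25: $59,300 + $30,400 + $3,800 + $67,100 + $61,800 = $222,400 (over)
Week 22–Week 26: $30,400 + $3,800 + $67,100 + $61,800 + $4,600 = $167,700 (over)
Week 23–Week 27: $3,800 + $67,100 + $61,800 + $4,600 + $3,300 = $140,600 (over)
Week 24–Week 28: $67,100 + $61,800 + $4,600 + $3,300 + $10,200 = $147,000 (over)
Week 25–Week 29: $61,800 + $4,600 + $3,300 + $10,200 + $1,200 = $81,100 (under)
Week 26–Week 30: $4,600 + $3,300 + $10,200 + $1,200 + $97,000 = $116,300 (over)
Week 27–Week 31: $3,300 + $10,200 + $1,200 + $97,000 + $13,600 = $125,300 (over)
Week 28–Week 32: $10,200 + $1,200 + $97,000 + $13,600 + $18,800 = $140,800 (over)
7 windows exceed the threshold.

7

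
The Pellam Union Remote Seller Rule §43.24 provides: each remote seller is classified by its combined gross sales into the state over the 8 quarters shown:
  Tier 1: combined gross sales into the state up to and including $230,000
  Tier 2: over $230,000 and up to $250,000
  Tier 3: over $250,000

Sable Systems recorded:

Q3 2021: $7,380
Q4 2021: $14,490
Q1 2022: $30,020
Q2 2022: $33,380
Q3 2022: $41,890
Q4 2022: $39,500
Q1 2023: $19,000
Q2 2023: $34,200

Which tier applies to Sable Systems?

Combined gross sales into the state: $7,380 + $14,490 + $30,020 + $33,380 + $41,890 + $39,500 + $19,000 + $34,200 = $219,860.
$219,860 ≤ $230,000, so Tier 1 applies.

Tier 1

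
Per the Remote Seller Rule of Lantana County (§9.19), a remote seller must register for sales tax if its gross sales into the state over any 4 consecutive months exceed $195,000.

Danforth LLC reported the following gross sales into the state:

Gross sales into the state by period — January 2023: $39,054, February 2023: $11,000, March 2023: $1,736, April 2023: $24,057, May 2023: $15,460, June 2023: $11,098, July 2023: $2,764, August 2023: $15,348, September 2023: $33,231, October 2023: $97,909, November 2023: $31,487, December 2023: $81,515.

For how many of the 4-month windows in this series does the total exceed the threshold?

January 2023–April 2023: $39,054 + $11,000 + $1,736 + $24,057 = $75,847 (under)
February 2023–May 2023: $11,000 + $1,736 + $24,057 + $15,460 = $52,253 (under)
March 2023–June 2023: $1,736 + $24,057 + $15,460 + $11,098 = $52,351 (under)
April 2023–July 2023: $24,057 + $15,460 + $11,098 + $2,764 = $53,379 (under)
May 2023–August 2023: $15,460 + $11,098 + $2,764 + $15,348 = $44,670 (under)
June 2023–September 2023: $11,098 + $2,764 + $15,348 + $33,231 = $62,441 (under)
July 2023–October 2023: $2,764 + $15,348 + $33,231 + $97,909 = $149,252 (under)
August 2023–November 2023: $15,348 + $33,231 + $97,909 + $31,487 = $177,975 (under)
September 2023–December 2023: $33,231 + $97,909 + $31,487 + $81,515 = $244,142 (over)
1 window exceeds the threshold.

1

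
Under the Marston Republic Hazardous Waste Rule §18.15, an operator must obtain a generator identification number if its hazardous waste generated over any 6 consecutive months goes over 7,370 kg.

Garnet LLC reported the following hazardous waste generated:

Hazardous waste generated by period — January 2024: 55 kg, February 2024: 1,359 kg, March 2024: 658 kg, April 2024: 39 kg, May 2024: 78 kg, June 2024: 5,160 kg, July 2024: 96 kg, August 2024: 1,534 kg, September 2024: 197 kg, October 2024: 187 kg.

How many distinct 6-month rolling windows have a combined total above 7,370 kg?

January 2024–June 2024: 55 kg + 1,359 kg + 658 kg + 39 kg + 78 kg + 5,160 kg = 7,349 kg (under)
February 2024–July 2024: 1,359 kg + 658 kg + 39 kg + 78 kg + 5,160 kg + 96 kg = 7,390 kg (over)
March 2024–August 2024: 658 kg + 39 kg + 78 kg + 5,160 kg + 96 kg + 1,534 kg = 7,565 kg (over)
April 2024–September 2024: 39 kg + 78 kg + 5,160 kg + 96 kg + 1,534 kg + 197 kg = 7,104 kg (under)
May 2024–October 2024: 78 kg + 5,160 kg + 96 kg + 1,534 kg + 197 kg + 187 kg = 7,252 kg (under)
2 windows exceed the threshold.

2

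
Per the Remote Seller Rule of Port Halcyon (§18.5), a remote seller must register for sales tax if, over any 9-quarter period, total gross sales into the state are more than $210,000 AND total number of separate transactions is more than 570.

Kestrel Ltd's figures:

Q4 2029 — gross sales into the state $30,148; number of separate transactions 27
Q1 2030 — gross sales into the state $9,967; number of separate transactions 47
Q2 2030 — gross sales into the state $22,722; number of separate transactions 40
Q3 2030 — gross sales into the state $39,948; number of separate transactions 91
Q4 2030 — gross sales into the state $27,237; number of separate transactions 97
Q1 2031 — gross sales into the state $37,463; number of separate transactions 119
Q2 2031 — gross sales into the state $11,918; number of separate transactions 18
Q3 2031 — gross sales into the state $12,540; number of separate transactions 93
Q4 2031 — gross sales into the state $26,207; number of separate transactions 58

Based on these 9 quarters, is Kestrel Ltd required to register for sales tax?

Total gross sales into the state: $30,148 + $9,967 + $22,722 + $39,948 + $27,237 + $37,463 + $11,918 + $12,540 + $26,207 = $218,150 (> $210,000).
Total number of separate transactions: 27 + 47 + 40 + 91 + 97 + 119 + 18 + 93 + 58 = 590 (> 570).
The test is 'and': both thresholds are exceeded.

Yes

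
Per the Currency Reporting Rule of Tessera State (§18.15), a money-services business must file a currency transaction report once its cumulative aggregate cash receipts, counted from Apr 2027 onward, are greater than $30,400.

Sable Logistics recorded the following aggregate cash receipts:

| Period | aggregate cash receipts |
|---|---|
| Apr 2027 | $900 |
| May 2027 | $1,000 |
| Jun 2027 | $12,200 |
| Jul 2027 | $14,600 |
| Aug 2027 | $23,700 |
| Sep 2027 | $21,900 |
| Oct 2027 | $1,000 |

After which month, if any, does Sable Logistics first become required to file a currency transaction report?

Aug 2027

Through Apr 2027: $900
Through May 2027: $1,900
Through Jun 2027: $14,100
Through Jul 2027: $28,700
Through Aug 2027: $52,400 ← exceeds threshold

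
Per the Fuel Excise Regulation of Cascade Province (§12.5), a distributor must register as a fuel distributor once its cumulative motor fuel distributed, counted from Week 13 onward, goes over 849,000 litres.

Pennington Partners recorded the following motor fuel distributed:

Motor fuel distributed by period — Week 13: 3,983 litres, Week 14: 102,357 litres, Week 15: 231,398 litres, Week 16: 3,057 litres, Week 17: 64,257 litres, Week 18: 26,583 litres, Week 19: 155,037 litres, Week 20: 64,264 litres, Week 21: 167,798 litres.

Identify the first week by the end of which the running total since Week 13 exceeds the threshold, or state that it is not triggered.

Not triggered

Through Week 13: 3,983 litres
Through Week 14: 106,340 litres
Through Week 15: 337,738 litres
Through Week 16: 340,795 litres
Through Week 17: 405,052 litres
Through Week 18: 431,635 litres
Through Week 19: 586,672 litres
Through Week 20: 650,936 litres
Through Week 21: 818,734 litres
Final cumulative total 818,734 litres ≤ 849,000 litres; the threshold is never exceeded.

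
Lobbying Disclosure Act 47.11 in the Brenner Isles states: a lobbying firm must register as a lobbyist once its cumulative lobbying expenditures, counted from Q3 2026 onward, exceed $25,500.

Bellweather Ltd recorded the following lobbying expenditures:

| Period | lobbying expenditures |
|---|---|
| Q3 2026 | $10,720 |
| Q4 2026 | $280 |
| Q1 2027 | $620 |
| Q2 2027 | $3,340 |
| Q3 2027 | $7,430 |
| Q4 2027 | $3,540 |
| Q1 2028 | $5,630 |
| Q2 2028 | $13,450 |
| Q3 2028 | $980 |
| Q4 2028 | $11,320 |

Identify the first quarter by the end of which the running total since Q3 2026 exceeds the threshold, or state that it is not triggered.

Q4 2027

Through Q3 2026: $10,720
Through Q4 2026: $11,000
Through Q1 2027: $11,620
Through Q2 2027: $14,960
Through Q3 2027: $22,390
Through Q4 2027: $25,930 ← exceeds threshold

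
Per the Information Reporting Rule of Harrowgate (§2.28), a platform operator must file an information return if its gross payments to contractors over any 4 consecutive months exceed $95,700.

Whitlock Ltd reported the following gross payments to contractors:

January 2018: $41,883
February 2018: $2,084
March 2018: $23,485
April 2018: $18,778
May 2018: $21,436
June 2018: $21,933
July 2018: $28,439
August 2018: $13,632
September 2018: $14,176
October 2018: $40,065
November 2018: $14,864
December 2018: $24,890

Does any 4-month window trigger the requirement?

Yes

January 2018–April 2018: $41,883 + $2,084 + $23,485 + $18,778 = $86,230 (under)
February 2018–May 2018: $2,084 + $23,485 + $18,778 + $21,436 = $65,783 (under)
March 2018–June 2018: $23,485 + $18,778 + $21,436 + $21,933 = $85,632 (under)
April 2018–July 2018: $18,778 + $21,436 + $21,933 + $28,439 = $90,586 (under)
May 2018–August 2018: $21,436 + $21,933 + $28,439 + $13,632 = $85,440 (under)
June 2018–September 2018: $21,933 + $28,439 + $13,632 + $14,176 = $78,180 (under)
July 2018–October 2018: $28,439 + $13,632 + $14,176 + $40,065 = $96,312 (over)
August 2018–November 2018: $13,632 + $14,176 + $40,065 + $14,864 = $82,737 (under)
September 2018–December 2018: $14,176 + $40,065 + $14,864 + $24,890 = $93,995 (under)
At least one window exceeds $95,700.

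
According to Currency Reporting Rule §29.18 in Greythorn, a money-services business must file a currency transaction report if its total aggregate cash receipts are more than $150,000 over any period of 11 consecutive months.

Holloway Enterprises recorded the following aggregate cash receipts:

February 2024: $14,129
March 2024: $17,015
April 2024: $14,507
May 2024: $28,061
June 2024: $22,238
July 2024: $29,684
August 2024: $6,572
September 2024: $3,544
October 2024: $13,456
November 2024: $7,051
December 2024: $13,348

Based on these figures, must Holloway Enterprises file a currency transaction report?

Yes

Total aggregate cash receipts: $14,129 + $17,015 + $14,507 + $28,061 + $22,238 + $29,684 + $6,572 + $3,544 + $13,456 + $7,051 + $13,348 = $169,605.
$169,605 > $150,000, so the threshold is exceeded.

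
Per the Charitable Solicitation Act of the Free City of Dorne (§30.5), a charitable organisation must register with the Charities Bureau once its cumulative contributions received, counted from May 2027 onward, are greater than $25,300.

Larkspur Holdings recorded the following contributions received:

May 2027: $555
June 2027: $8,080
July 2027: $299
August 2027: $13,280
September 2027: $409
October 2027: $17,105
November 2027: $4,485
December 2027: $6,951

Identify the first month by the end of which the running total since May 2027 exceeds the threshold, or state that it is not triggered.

October 2027

Through May 2027: $555
Through June 2027: $8,635
Through July 2027: $8,934
Through August 2027: $22,214
Through September 2027: $22,623
Through October 2027: $39,728 ← exceeds threshold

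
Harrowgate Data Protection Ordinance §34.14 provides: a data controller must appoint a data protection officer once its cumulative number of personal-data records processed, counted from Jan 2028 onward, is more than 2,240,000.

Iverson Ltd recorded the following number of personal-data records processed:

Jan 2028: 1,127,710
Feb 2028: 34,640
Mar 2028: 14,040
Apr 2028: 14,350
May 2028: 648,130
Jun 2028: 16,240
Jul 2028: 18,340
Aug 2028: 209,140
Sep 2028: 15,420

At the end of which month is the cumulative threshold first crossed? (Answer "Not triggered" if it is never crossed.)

Through Jan 2028: 1,127,710
Through Feb 2028: 1,162,350
Through Mar 2028: 1,176,390
Through Apr 2028: 1,190,740
Through May 2028: 1,838,870
Through Jun 2028: 1,855,110
Through Jul 2028: 1,873,450
Through Aug 2028: 2,082,590
Through Sep 2028: 2,098,010
Final cumulative total 2,098,010 ≤ 2,240,000; the threshold is never exceeded.

Not triggered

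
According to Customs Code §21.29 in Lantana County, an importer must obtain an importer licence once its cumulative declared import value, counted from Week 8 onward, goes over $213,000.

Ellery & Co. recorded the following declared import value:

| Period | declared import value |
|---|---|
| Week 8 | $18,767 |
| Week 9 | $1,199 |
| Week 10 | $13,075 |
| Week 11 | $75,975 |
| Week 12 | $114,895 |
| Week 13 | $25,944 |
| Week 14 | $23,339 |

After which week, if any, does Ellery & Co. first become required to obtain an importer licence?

Through Week 8: $18,767
Through Week 9: $19,966
Through Week 10: $33,041
Through Week 11: $109,016
Through Week 12: $223,911 ← exceeds threshold

Week 12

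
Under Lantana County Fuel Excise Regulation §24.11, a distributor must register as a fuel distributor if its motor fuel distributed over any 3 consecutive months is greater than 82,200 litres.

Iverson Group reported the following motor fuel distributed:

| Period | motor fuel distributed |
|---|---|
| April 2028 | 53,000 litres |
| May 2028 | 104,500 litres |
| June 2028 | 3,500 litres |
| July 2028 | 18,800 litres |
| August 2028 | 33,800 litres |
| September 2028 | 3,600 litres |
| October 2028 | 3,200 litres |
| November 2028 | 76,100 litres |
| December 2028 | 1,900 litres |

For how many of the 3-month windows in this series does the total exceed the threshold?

April 2028–June 2028: 53,000 litres + 104,500 litres + 3,500 litres = 161,000 litres (over)
May 2028–July 2028: 104,500 litres + 3,500 litres + 18,800 litres = 126,800 litres (over)
June 2028–August 2028: 3,500 litres + 18,800 litres + 33,800 litres = 56,100 litres (under)
July 2028–September 2028: 18,800 litres + 33,800 litres + 3,600 litres = 56,200 litres (under)
August 2028–October 2028: 33,800 litres + 3,600 litres + 3,200 litres = 40,600 litres (under)
September 2028–November 2028: 3,600 litres + 3,200 litres + 76,100 litres = 82,900 litres (over)
October 2028–December 2028: 3,200 litres + 76,100 litres + 1,900 litres = 81,200 litres (under)
3 windows exceed the threshold.

3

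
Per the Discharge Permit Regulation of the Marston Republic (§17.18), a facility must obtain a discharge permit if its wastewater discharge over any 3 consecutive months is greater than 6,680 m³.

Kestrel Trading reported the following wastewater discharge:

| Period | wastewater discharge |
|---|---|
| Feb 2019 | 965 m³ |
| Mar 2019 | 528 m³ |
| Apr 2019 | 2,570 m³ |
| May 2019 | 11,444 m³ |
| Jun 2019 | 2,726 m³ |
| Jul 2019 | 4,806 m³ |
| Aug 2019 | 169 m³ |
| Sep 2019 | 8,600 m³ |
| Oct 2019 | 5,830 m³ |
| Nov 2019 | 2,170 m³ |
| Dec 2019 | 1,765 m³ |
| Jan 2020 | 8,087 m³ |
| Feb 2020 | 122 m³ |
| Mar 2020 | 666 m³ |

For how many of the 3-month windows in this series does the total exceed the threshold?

11

Feb 2019–Apr 2019: 965 m³ + 528 m³ + 2,570 m³ = 4,063 m³ (under)
Mar 2019–May 2019: 528 m³ + 2,570 m³ + 11,444 m³ = 14,542 m³ (over)
Apr 2019–Jun 2019: 2,570 m³ + 11,444 m³ + 2,726 m³ = 16,740 m³ (over)
May 2019–Jul 2019: 11,444 m³ + 2,726 m³ + 4,806 m³ = 18,976 m³ (over)
Jun 2019–Aug 2019: 2,726 m³ + 4,806 m³ + 169 m³ = 7,701 m³ (over)
Jul 2019–Sep 2019: 4,806 m³ + 169 m³ + 8,600 m³ = 13,575 m³ (over)
Aug 2019–Oct 2019: 169 m³ + 8,600 m³ + 5,830 m³ = 14,599 m³ (over)
Sep 2019–Nov 2019: 8,600 m³ + 5,830 m³ + 2,170 m³ = 16,600 m³ (over)
Oct 2019–Dec 2019: 5,830 m³ + 2,170 m³ + 1,765 m³ = 9,765 m³ (over)
Nov 2019–Jan 2020: 2,170 m³ + 1,765 m³ + 8,087 m³ = 12,022 m³ (over)
Dec 2019–Feb 2020: 1,765 m³ + 8,087 m³ + 122 m³ = 9,974 m³ (over)
Jan 2020–Mar 2020: 8,087 m³ + 122 m³ + 666 m³ = 8,875 m³ (over)
11 windows exceed the threshold.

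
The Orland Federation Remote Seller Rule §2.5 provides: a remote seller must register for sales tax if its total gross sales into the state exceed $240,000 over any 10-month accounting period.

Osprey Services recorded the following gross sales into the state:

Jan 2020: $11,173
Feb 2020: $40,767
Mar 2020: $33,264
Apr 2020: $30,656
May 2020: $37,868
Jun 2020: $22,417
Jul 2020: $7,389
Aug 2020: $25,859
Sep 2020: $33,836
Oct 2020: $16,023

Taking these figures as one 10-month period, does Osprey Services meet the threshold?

Total gross sales into the state: $11,173 + $40,767 + $33,264 + $30,656 + $37,868 + $22,417 + $7,389 + $25,859 + $33,836 + $16,023 = $259,252.
$259,252 > $240,000, so the threshold is exceeded.

Yes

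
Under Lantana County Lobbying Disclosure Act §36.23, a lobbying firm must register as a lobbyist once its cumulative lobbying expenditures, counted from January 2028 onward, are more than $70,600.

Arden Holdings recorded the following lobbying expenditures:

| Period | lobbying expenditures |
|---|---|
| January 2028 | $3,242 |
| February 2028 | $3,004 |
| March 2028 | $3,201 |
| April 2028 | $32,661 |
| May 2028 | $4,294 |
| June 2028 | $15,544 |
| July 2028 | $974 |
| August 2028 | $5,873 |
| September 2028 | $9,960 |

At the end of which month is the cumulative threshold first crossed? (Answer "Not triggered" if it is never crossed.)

Through January 2028: $3,242
Through February 2028: $6,246
Through March 2028: $9,447
Through April 2028: $42,108
Through May 2028: $46,402
Through June 2028: $61,946
Through July 2028: $62,920
Through August 2028: $68,793
Through September 2028: $78,753 ← exceeds threshold

September 2028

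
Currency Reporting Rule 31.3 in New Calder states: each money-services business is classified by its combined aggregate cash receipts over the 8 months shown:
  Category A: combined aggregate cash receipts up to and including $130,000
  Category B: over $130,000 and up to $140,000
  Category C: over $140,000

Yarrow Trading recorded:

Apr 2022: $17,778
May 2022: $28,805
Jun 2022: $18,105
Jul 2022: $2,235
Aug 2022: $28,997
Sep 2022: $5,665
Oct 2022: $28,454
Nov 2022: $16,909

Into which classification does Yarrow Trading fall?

Category C

Combined aggregate cash receipts: $17,778 + $28,805 + $18,105 + $2,235 + $28,997 + $5,665 + $28,454 + $16,909 = $146,948.
$146,948 > $140,000, so Category C applies.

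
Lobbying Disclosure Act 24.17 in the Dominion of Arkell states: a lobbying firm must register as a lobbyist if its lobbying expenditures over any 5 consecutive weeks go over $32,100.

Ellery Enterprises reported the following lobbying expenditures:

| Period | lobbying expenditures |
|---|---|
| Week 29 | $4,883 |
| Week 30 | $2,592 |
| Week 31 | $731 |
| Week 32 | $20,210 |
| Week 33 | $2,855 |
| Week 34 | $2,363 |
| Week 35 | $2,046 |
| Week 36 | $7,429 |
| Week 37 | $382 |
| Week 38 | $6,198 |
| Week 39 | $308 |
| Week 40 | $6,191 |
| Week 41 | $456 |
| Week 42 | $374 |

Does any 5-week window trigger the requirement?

Yes

Week 29–Week 33: $4,883 + $2,592 + $731 + $20,210 + $2,855 = $31,271 (under)
Week 30–Week 34: $2,592 + $731 + $20,210 + $2,855 + $2,363 = $28,751 (under)
Week 31–Week 35: $731 + $20,210 + $2,855 + $2,363 + $2,046 = $28,205 (under)
Week 32–Week 36: $20,210 + $2,855 + $2,363 + $2,046 + $7,429 = $34,903 (over)
Week 33–Week 37: $2,855 + $2,363 + $2,046 + $7,429 + $382 = $15,075 (under)
Week 34–Week 38: $2,363 + $2,046 + $7,429 + $382 + $6,198 = $18,418 (under)
Week 35–Week 39: $2,046 + $7,429 + $382 + $6,198 + $308 = $16,363 (under)
Week 36–Week 40: $7,429 + $382 + $6,198 + $308 + $6,191 = $20,508 (under)
Week 37–Week 41: $382 + $6,198 + $308 + $6,191 + $456 = $13,535 (under)
Week 38–Week 42: $6,198 + $308 + $6,191 + $456 + $374 = $13,527 (under)
At least one window exceeds $32,100.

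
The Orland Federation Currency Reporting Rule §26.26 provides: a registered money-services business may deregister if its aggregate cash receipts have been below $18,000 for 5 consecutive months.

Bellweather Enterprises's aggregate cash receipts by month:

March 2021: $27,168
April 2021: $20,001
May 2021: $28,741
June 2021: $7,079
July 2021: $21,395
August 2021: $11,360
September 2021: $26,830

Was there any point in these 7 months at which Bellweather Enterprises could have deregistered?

No

Months below $18,000: June 2021, August 2021.
Longest run of consecutive months below the threshold: 1.
1 < 5, so Bellweather Enterprises never became eligible.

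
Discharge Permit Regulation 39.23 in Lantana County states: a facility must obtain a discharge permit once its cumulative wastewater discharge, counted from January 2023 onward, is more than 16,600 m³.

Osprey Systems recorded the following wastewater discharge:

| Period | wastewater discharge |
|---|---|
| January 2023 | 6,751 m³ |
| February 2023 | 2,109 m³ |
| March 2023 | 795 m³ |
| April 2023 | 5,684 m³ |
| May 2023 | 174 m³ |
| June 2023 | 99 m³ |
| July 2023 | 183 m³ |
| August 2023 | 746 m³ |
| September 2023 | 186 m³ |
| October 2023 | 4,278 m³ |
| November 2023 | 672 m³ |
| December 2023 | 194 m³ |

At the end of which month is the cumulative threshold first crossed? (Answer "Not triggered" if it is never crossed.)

Through January 2023: 6,751 m³
Through February 2023: 8,860 m³
Through March 2023: 9,655 m³
Through April 2023: 15,339 m³
Through May 2023: 15,513 m³
Through June 2023: 15,612 m³
Through July 2023: 15,795 m³
Through August 2023: 16,541 m³
Through September 2023: 16,727 m³ ← exceeds threshold

September 2023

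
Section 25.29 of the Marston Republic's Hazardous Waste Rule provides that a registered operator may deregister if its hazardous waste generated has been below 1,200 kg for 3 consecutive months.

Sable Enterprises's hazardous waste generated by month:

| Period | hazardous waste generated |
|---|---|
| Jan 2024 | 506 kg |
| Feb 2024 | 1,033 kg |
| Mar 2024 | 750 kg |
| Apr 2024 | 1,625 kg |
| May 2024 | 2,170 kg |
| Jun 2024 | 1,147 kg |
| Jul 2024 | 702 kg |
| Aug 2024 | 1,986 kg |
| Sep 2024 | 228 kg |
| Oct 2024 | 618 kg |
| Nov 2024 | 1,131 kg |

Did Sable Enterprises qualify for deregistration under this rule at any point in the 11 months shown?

Months below 1,200 kg: Jan 2024, Feb 2024, Mar 2024, Jun 2024, Jul 2024, Sep 2024, Oct 2024, Nov 2024.
Longest run of consecutive months below the threshold: 3.
3 ≥ 3, so Sable Enterprises became eligible.

Yes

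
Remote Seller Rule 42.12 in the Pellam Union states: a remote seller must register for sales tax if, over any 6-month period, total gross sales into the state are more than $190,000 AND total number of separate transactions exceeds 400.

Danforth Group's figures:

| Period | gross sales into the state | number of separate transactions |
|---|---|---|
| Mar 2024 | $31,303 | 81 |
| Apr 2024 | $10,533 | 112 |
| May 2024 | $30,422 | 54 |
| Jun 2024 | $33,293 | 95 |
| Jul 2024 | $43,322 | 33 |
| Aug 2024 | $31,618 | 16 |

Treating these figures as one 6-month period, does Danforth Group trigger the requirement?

Total gross sales into the state: $31,303 + $10,533 + $30,422 + $33,293 + $43,322 + $31,618 = $180,491 (≤ $190,000).
Total number of separate transactions: 81 + 112 + 54 + 95 + 33 + 16 = 391 (≤ 400).
The test is 'and': the rule requires both, and at least one is not exceeded.

No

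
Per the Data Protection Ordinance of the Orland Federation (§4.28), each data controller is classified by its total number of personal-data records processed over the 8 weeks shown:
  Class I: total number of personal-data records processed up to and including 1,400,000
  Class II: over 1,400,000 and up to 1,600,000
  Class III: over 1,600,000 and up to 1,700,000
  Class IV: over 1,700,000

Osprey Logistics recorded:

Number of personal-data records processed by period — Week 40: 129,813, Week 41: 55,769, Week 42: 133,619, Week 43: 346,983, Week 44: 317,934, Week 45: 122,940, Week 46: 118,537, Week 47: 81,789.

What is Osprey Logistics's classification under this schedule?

Class I

Total number of personal-data records processed: 129,813 + 55,769 + 133,619 + 346,983 + 317,934 + 122,940 + 118,537 + 81,789 = 1,307,384.
1,307,384 ≤ 1,400,000, so Class I applies.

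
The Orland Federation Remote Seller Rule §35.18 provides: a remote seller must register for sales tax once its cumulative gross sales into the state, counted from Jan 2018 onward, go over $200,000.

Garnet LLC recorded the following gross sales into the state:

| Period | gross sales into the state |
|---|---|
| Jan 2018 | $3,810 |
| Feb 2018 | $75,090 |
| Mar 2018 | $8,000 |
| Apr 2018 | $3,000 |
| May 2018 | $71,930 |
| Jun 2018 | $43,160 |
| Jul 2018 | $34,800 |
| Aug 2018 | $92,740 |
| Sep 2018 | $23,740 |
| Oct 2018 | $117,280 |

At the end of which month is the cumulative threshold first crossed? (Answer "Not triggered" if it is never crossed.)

Through Jan 2018: $3,810
Through Feb 2018: $78,900
Through Mar 2018: $86,900
Through Apr 2018: $89,900
Through May 2018: $161,830
Through Jun 2018: $204,990 ← exceeds threshold

Jun 2018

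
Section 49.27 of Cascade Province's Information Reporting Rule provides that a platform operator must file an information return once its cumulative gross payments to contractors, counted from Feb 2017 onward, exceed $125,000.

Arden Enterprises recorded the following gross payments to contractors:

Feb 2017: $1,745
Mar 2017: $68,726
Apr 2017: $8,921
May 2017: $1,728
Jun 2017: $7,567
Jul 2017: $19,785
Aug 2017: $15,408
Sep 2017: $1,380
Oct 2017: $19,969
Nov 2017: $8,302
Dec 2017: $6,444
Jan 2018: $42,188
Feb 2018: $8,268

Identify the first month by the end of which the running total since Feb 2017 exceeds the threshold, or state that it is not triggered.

Sep 2017

Through Feb 2017: $1,745
Through Mar 2017: $70,471
Through Apr 2017: $79,392
Through May 2017: $81,120
Through Jun 2017: $88,687
Through Jul 2017: $108,472
Through Aug 2017: $123,880
Through Sep 2017: $125,260 ← exceeds threshold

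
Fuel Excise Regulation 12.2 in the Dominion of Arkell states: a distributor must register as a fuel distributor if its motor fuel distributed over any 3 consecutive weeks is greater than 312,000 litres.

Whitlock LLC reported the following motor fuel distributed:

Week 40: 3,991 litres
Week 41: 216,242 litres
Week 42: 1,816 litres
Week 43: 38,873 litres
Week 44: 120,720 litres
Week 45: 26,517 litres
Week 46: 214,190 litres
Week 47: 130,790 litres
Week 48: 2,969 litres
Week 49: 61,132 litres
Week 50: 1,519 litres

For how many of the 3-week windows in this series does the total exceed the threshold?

3

Week 40–Week 42: 3,991 litres + 216,242 litres + 1,816 litres = 222,049 litres (under)
Week 41–Week 43: 216,242 litres + 1,816 litres + 38,873 litres = 256,931 litres (under)
Week 42–Week 44: 1,816 litres + 38,873 litres + 120,720 litres = 161,409 litres (under)
Week 43–Week 45: 38,873 litres + 120,720 litres + 26,517 litres = 186,110 litres (under)
Week 44–Week 46: 120,720 litres + 26,517 litres + 214,190 litres = 361,427 litres (over)
Week 45–Week 47: 26,517 litres + 214,190 litres + 130,790 litres = 371,497 litres (over)
Week 46–Week 48: 214,190 litres + 130,790 litres + 2,969 litres = 347,949 litres (over)
Week 47–Week 49: 130,790 litres + 2,969 litres + 61,132 litres = 194,891 litres (under)
Week 48–Week 50: 2,969 litres + 61,132 litres + 1,519 litres = 65,620 litres (under)
3 windows exceed the threshold.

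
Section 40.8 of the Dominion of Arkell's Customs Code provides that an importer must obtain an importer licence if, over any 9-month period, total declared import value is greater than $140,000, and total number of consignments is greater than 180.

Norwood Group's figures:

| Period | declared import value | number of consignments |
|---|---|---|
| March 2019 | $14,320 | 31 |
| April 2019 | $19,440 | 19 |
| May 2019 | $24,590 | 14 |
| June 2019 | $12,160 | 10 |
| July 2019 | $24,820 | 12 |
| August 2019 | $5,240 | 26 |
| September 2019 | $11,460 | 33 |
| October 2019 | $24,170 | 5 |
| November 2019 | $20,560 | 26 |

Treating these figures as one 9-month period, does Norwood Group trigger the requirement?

No

Total declared import value: $14,320 + $19,440 + $24,590 + $12,160 + $24,820 + $5,240 + $11,460 + $24,170 + $20,560 = $156,760 (> $140,000).
Total number of consignments: 31 + 19 + 14 + 10 + 12 + 26 + 33 + 5 + 26 = 176 (≤ 180).
The test is 'and': the rule requires both, and at least one is not exceeded.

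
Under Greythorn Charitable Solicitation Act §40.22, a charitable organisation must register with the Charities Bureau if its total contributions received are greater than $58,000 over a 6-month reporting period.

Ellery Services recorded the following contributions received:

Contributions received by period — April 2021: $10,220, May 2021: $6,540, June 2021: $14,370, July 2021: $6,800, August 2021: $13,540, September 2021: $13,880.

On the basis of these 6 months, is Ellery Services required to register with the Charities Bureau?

Yes

Total contributions received: $10,220 + $6,540 + $14,370 + $6,800 + $13,540 + $13,880 = $65,350.
$65,350 > $58,000, so the threshold is exceeded.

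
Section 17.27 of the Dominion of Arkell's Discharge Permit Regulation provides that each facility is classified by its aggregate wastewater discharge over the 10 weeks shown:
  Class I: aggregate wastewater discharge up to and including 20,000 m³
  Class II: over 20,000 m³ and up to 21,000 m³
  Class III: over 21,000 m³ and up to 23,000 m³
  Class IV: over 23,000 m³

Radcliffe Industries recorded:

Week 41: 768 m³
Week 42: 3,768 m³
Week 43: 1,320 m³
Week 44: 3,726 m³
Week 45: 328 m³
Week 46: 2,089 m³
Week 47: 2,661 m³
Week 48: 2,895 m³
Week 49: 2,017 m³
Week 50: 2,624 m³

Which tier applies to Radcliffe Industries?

Class III

Aggregate wastewater discharge: 768 m³ + 3,768 m³ + 1,320 m³ + 3,726 m³ + 328 m³ + 2,089 m³ + 2,661 m³ + 2,895 m³ + 2,017 m³ + 2,624 m³ = 22,196 m³.
21,000 m³ < 22,196 m³ ≤ 23,000 m³, so Class III applies.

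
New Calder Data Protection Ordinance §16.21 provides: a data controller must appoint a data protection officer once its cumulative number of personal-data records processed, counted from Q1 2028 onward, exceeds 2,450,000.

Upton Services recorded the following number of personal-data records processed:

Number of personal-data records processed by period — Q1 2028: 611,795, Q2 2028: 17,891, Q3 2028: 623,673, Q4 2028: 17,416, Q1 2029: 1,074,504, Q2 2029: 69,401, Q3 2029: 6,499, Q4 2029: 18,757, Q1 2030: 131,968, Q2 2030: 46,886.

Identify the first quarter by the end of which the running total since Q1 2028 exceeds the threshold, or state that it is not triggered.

Through Q1 2028: 611,795
Through Q2 2028: 629,686
Through Q3 2028: 1,253,359
Through Q4 2028: 1,270,775
Through Q1 2029: 2,345,279
Through Q2 2029: 2,414,680
Through Q3 2029: 2,421,179
Through Q4 2029: 2,439,936
Through Q1 2030: 2,571,904 ← exceeds threshold

Q1 2030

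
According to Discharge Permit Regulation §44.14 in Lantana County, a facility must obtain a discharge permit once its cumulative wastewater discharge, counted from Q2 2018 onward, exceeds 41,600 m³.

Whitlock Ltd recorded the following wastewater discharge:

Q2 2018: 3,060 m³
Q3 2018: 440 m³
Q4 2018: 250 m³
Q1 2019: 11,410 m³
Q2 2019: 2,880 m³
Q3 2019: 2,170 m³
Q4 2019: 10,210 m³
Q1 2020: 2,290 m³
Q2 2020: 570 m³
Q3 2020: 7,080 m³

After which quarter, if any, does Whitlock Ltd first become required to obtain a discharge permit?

Through Q2 2018: 3,060 m³
Through Q3 2018: 3,500 m³
Through Q4 2018: 3,750 m³
Through Q1 2019: 15,160 m³
Through Q2 2019: 18,040 m³
Through Q3 2019: 20,210 m³
Through Q4 2019: 30,420 m³
Through Q1 2020: 32,710 m³
Through Q2 2020: 33,280 m³
Through Q3 2020: 40,360 m³
Final cumulative total 40,360 m³ ≤ 41,600 m³; the threshold is never exceeded.

Not triggered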